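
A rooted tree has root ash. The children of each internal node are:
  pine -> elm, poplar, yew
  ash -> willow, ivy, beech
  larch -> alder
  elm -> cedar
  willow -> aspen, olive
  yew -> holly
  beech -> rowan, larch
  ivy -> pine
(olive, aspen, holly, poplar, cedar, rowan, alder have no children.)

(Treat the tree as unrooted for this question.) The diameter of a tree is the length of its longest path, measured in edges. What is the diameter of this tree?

A longest path is alder – larch – beech – ash – ivy – pine – elm – cedar, with 7 edges.

7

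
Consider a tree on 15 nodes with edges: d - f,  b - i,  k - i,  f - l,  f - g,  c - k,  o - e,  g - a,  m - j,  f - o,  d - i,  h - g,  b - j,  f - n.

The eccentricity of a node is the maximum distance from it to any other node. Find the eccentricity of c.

A farthest node from c is h (a, e also at distance 6).
The path c–k–i–d–f–g–h has 6 edges.

6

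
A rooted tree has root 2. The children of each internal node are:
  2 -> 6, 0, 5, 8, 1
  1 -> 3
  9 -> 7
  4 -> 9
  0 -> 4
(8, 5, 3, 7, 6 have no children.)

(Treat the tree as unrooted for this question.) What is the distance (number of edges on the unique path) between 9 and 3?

Walking from 9: 9–4–0–2–1–3. Length 5.

5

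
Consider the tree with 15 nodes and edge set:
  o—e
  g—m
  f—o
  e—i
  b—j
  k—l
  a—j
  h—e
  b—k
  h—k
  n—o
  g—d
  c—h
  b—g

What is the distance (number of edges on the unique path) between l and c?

3

The path is l–k–h–c, which has 3 edges.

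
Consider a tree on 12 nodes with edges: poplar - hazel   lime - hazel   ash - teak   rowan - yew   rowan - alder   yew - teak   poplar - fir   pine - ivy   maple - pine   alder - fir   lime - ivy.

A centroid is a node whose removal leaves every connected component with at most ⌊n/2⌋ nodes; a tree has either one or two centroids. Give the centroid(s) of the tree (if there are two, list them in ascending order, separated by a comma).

fir, poplar

Delete poplar: the remaining components have sizes 6, 5. Max 6 ≤ 6, so poplar is a centroid.
fir is adjacent to poplar and is also a centroid (the largest component after removing it is likewise 6).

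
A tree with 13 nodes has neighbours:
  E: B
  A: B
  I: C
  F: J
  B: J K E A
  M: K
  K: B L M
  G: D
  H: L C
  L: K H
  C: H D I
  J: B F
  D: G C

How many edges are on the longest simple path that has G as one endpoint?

8

Distances from G peak at 8, attained at F.
G–D–C–H–L–K–B–J–F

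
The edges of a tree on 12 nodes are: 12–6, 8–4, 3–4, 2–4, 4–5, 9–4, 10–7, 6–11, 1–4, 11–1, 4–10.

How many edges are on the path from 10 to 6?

4

Walking from 10: 10 – 4 – 1 – 11 – 6. Length 4.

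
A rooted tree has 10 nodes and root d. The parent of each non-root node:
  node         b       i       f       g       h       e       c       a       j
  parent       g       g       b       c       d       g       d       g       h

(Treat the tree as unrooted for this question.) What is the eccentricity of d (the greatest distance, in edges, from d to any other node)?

The node farthest from d is f, via d – c – g – b – f — 4 edges.

4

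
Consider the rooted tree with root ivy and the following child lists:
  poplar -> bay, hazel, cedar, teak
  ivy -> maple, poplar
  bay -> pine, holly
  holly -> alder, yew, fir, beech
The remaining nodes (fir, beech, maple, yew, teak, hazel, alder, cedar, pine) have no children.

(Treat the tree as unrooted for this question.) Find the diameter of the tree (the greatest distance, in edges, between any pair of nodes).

5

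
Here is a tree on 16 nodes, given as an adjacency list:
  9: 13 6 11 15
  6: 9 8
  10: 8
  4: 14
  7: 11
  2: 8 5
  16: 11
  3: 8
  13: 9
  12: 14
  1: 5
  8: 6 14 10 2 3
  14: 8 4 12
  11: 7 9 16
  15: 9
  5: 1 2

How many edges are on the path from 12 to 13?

Walking from 12: 12 - 14 - 8 - 6 - 9 - 13. Length 5.

5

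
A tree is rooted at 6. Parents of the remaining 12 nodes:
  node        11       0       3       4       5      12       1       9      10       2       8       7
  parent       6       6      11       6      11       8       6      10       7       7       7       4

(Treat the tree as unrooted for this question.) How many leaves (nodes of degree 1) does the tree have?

Degree-1 nodes: 0, 1, 2, 3, 5, 9, 12 — 7 of them.

7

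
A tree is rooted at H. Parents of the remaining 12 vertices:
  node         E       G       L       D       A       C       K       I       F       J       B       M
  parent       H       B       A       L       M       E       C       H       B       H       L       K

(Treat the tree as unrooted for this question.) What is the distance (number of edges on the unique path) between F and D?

The path is F – B – L – D, which has 3 edges.

3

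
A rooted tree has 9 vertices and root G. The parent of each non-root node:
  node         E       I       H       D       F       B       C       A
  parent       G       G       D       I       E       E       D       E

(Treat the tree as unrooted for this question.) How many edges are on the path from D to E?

D – I – G – E: 3 edges.

3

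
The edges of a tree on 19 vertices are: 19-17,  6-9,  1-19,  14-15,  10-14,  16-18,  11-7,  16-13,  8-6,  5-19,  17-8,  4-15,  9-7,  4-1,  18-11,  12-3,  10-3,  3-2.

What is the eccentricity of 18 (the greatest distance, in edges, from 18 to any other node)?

14

Distances from 18 peak at 14, attained at 12 (2 also at distance 14).
18–11–7–9–6–8–17–19–1–4–15–14–10–3–12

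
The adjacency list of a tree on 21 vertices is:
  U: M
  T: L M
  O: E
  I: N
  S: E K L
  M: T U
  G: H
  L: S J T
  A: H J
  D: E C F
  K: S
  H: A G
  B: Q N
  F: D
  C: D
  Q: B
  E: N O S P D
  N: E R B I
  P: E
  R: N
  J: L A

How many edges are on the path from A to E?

Walking from A: A - J - L - S - E. Length 4.

4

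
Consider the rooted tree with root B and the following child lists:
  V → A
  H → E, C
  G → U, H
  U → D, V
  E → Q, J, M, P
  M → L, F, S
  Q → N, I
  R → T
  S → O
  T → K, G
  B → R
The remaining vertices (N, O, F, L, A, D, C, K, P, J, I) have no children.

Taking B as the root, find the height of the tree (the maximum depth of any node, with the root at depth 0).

A deepest node is O, reached by B – R – T – G – H – E – M – S – O.
That path has 8 edges, so the height is 8.

8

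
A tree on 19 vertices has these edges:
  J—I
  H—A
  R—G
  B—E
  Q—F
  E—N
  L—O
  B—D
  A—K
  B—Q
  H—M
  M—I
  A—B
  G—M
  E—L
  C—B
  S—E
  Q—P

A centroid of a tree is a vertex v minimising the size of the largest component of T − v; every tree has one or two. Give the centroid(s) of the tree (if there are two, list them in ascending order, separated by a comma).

B

Delete B: the remaining components have sizes 8, 5, 3, 1, 1. Max 8 ≤ 9, so B is a centroid.
Every other node leaves some component of size > 9, so the centroid is unique.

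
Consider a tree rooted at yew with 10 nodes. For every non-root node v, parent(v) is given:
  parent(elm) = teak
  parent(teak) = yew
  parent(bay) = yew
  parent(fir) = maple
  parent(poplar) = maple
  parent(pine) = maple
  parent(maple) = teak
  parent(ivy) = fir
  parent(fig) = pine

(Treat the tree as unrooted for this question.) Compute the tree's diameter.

A longest path is bay-yew-teak-maple-fir-ivy, with 5 edges.

5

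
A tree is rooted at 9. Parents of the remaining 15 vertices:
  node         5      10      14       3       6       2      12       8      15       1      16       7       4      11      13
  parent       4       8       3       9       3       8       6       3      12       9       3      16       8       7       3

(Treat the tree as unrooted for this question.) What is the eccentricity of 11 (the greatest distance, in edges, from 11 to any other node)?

6

Distances from 11 peak at 6, attained at 5 (15 also at distance 6).
11-7-16-3-8-4-5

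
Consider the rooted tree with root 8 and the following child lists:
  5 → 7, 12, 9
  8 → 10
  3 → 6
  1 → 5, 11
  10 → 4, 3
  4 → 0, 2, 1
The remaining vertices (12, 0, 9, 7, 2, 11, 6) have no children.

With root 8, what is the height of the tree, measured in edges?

5

A deepest node is 7, reached by 8 → 10 → 4 → 1 → 5 → 7.
That path has 5 edges, so the height is 5.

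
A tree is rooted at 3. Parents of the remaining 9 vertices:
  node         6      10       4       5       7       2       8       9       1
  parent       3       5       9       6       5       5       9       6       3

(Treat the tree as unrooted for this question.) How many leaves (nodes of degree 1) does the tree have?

The leaves are 1, 2, 4, 7, 8, 10.
That is 6 leaves.

6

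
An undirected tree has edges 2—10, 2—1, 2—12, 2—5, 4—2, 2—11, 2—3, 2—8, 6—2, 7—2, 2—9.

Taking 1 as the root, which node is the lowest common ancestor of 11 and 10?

Ancestors of 11 (toward the root): 11, 2, 1.
Ancestors of 10: 10, 2, 1.
The deepest node appearing in both lists is 2.

2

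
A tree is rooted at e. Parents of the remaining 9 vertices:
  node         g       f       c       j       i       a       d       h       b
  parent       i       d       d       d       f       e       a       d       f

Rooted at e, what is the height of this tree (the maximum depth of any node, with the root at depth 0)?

A deepest node is g, reached by e–a–d–f–i–g.
That path has 5 edges, so the height is 5.

5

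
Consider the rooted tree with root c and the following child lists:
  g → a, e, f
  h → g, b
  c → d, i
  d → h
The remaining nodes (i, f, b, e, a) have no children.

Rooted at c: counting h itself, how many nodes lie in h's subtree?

h's subtree: {h, g, b, a, f, e}, size 6.

6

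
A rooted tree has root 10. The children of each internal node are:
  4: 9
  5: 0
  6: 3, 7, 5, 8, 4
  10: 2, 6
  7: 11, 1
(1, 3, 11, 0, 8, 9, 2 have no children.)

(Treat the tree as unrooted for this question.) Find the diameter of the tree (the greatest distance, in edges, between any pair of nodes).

4

A longest path is 0 - 5 - 6 - 7 - 1, with 4 edges.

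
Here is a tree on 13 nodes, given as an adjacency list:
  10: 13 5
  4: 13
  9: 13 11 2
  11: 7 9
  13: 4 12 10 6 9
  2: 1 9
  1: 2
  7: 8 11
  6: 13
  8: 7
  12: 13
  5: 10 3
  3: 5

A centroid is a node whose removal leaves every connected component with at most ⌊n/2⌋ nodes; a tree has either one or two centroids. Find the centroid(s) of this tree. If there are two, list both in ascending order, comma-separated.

Delete 13: the remaining components have sizes 6, 3, 1, 1, 1. Max 6 ≤ 6, so 13 is a centroid.
No neighbour of 13 does as well, so 13 is the unique centroid.

13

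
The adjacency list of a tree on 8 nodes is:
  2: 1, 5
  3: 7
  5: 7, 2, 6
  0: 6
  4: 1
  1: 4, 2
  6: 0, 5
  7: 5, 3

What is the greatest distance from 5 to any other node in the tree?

3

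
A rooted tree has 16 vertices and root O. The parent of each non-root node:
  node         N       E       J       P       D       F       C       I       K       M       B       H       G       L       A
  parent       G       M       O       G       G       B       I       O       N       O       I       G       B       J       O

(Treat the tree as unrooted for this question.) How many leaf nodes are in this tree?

Exactly 9 nodes have a single neighbour: A, C, D, E, F, H, K, L, P.

9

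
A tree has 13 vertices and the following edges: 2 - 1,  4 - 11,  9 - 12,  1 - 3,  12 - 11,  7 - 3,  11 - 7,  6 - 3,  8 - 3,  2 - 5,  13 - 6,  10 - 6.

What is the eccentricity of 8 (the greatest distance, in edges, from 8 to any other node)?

5

A farthest node from 8 is 9.
The path 8 – 3 – 7 – 11 – 12 – 9 has 5 edges.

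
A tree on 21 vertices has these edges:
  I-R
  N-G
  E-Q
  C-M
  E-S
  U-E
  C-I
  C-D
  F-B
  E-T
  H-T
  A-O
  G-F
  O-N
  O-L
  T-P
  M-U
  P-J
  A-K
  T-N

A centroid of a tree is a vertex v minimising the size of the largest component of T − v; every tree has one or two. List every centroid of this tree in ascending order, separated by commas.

T

If T is removed the pieces have sizes 9, 8, 2, 1, all ≤ ⌊21/2⌋ = 10.
Every other node leaves some component of size > 10, so the centroid is unique.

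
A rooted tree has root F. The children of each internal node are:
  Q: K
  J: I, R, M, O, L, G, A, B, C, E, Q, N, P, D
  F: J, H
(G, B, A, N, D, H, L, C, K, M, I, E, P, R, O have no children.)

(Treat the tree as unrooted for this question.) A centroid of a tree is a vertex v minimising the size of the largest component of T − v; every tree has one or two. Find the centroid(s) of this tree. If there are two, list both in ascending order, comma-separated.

J

Removing J splits the tree into components of sizes 2, 2, 1, 1, 1, 1, 1, 1, 1, 1, 1, 1, 1, 1, 1; the largest is 2 ≤ ⌊18/2⌋ = 9.
No neighbour of J does as well, so J is the unique centroid.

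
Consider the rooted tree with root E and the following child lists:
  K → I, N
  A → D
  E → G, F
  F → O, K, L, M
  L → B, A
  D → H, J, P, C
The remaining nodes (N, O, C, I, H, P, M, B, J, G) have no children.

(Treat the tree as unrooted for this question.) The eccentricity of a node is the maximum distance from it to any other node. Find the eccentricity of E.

Distances from E peak at 5, attained at P (H, J, C also at distance 5).
E–F–L–A–D–P

5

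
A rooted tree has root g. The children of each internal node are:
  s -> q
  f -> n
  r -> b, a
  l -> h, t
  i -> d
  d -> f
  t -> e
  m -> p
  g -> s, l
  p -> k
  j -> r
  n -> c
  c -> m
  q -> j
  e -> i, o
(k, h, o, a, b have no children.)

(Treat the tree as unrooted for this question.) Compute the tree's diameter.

16

BFS from k reaches b last, at distance 16; BFS from b confirms no node is farther.
Path: k - p - m - c - n - f - d - i - e - t - l - g - s - q - j - r - b.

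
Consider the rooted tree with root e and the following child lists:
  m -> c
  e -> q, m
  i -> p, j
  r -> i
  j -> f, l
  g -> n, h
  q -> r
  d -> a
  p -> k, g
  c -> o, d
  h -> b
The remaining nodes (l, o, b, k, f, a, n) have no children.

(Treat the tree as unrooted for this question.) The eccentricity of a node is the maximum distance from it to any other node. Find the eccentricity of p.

8

The node farthest from p is a, via p – i – r – q – e – m – c – d – a — 8 edges.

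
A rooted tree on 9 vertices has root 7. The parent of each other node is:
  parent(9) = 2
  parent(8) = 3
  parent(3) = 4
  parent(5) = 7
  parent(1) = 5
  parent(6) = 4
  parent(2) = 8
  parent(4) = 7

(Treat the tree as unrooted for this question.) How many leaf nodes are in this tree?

The leaves are 1, 6, 9.
That is 3 leaves.

3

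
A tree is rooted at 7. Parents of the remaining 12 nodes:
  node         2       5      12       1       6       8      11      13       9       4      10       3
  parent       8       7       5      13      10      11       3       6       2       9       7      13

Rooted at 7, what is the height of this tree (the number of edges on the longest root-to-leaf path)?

A deepest node is 4, reached by 7–10–6–13–3–11–8–2–9–4.
That path has 9 edges, so the height is 9.

9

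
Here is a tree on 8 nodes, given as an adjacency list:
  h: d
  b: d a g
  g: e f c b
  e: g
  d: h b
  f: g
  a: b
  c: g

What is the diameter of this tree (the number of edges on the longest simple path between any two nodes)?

BFS from c reaches h last, at distance 4; BFS from h confirms no node is farther.
Path: c-g-b-d-h.

4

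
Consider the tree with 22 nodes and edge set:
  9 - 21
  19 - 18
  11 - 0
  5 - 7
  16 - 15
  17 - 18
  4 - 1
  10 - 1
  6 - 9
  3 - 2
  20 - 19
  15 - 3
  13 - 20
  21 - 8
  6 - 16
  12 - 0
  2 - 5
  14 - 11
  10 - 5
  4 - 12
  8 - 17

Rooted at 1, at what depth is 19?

1 → 10 → 5 → 2 → 3 → 15 → 16 → 6 → 9 → 21 → 8 → 17 → 18 → 19 — 13 edges.

13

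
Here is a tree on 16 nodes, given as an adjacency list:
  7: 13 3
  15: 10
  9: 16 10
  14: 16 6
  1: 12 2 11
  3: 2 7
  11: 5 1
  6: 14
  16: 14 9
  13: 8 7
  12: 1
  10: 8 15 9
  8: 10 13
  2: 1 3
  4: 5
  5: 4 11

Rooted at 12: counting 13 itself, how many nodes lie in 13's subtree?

Descendants of 13 (including itself): 13, 8, 10, 9, 15, 16, 14, 6. That's 8.

8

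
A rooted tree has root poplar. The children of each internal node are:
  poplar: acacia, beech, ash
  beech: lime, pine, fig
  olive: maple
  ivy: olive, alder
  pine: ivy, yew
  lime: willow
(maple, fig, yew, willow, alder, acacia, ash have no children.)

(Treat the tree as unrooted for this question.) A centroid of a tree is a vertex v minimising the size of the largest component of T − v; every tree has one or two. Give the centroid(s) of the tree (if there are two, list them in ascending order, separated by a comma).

beech

Removing beech splits the tree into components of sizes 6, 3, 2, 1; the largest is 6 ≤ ⌊13/2⌋ = 6.
Every other node leaves some component of size > 6, so the centroid is unique.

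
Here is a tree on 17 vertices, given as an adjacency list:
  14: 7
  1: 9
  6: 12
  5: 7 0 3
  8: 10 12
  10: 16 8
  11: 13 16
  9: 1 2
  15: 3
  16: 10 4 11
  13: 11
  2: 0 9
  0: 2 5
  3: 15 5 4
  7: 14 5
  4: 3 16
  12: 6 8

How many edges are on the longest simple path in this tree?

11

BFS from 1 reaches 6 last, at distance 11; BFS from 6 confirms no node is farther.
Path: 1-9-2-0-5-3-4-16-10-8-12-6.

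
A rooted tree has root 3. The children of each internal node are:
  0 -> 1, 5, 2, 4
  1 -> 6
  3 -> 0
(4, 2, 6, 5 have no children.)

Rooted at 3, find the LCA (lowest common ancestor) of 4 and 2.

0

Path 4→root: 4 0 3; path 2→root: 2 0 3.
First common node: 0.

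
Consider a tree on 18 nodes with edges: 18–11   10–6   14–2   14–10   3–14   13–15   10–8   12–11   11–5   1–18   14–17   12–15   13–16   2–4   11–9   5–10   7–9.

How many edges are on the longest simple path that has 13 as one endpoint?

8

The node farthest from 13 is 4, via 13 – 15 – 12 – 11 – 5 – 10 – 14 – 2 – 4 — 8 edges.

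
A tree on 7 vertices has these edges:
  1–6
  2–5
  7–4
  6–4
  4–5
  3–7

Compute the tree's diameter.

4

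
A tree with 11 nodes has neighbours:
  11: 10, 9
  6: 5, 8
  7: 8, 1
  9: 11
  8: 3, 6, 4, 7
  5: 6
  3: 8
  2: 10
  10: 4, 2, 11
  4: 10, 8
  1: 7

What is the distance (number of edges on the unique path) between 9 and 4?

3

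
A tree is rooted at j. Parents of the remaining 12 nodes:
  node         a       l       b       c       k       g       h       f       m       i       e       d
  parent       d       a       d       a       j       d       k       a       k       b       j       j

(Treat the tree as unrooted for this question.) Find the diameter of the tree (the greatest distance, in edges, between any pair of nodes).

5

Starting from l, a farthest node is m at distance 5.
One longest path: l–a–d–j–k–m.
So the diameter is 5.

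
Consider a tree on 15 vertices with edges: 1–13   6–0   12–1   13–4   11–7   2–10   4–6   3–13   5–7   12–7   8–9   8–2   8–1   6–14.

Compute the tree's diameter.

7

BFS from 10 reaches 14 last, at distance 7; BFS from 14 confirms no node is farther.
Path: 10-2-8-1-13-4-6-14.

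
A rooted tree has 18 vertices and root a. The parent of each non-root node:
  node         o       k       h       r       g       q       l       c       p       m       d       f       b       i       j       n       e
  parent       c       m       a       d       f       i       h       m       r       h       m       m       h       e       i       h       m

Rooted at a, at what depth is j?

a – h – m – e – i – j — 5 edges.

5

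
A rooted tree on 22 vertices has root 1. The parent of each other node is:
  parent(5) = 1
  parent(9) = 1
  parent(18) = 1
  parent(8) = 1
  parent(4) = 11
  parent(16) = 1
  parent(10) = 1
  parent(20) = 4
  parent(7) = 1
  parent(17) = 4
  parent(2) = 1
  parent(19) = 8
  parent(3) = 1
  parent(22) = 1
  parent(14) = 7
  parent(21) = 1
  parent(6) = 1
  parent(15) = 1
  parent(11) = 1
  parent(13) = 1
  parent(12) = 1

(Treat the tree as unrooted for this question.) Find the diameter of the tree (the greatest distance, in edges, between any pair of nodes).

BFS from 17 reaches 14 last, at distance 5; BFS from 14 confirms no node is farther.
Path: 17 – 4 – 11 – 1 – 7 – 14.

5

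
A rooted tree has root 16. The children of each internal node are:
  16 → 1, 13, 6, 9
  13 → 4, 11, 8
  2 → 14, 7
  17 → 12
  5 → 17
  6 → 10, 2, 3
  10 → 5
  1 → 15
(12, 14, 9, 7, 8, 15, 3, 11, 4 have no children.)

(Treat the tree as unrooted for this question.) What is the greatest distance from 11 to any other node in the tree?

7

Distances from 11 peak at 7, attained at 12.
11–13–16–6–10–5–17–12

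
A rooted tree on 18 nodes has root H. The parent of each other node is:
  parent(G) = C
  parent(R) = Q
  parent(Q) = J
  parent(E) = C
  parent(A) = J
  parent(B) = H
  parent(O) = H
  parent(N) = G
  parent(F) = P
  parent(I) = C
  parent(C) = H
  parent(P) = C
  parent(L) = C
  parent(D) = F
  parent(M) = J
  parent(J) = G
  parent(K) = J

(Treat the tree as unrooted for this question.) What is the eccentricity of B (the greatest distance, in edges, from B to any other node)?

6

Distances from B peak at 6, attained at R.
B-H-C-G-J-Q-R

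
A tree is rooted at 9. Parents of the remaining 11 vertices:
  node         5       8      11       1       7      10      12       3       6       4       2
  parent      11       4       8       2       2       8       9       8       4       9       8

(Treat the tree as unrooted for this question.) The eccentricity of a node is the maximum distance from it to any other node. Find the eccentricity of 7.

A farthest node from 7 is 12.
The path 7 – 2 – 8 – 4 – 9 – 12 has 5 edges.

5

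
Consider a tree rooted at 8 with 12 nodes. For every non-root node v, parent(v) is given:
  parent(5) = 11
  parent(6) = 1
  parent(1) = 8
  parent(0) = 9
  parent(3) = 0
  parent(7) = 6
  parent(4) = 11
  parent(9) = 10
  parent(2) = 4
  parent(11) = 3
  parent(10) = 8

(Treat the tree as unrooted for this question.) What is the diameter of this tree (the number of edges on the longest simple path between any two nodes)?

Starting from 2, a farthest node is 7 at distance 10.
One longest path: 2 – 4 – 11 – 3 – 0 – 9 – 10 – 8 – 1 – 6 – 7.
So the diameter is 10.

10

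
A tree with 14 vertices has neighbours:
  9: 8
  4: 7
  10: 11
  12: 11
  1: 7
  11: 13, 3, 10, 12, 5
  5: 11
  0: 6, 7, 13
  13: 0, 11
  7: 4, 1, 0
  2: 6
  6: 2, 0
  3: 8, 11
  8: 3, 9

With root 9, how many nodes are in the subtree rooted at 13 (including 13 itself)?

7

The subtree rooted at 13 contains: 13, 0, 6, 7, 2, 4, 1 — 7 nodes.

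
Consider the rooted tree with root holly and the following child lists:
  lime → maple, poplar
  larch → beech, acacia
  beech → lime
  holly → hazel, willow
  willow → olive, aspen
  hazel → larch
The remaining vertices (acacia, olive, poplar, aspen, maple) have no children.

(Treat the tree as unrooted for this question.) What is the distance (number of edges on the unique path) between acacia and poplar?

4

The path is acacia – larch – beech – lime – poplar, which has 4 edges.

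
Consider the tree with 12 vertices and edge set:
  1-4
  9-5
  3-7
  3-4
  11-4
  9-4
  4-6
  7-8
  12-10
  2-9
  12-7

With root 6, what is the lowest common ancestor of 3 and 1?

4

3's ancestor chain is 3, 4, 6 and 1's is 1, 4, 6; they first meet at 4.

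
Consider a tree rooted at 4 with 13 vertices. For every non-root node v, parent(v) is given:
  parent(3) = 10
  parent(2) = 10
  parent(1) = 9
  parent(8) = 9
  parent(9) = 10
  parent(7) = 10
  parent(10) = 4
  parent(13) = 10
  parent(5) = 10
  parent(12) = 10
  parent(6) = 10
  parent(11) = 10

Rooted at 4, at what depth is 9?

4 → 10 → 9 — 2 edges.

2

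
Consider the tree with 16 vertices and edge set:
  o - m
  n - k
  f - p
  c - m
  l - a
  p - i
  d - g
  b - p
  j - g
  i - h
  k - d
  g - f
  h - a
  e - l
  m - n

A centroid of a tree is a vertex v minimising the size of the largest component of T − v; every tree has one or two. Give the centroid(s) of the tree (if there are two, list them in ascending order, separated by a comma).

Delete g: the remaining components have sizes 8, 6, 1. Max 8 ≤ 8, so g is a centroid.
f is adjacent to g and is also a centroid (the largest component after removing it is likewise 8).

f, g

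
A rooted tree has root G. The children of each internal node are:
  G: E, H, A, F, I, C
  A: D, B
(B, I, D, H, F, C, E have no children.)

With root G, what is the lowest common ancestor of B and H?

G

Path B→root: B A G; path H→root: H G.
First common node: G.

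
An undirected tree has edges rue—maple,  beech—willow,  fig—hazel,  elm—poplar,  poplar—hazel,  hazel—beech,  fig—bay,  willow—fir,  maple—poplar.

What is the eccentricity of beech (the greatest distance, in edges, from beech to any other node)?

4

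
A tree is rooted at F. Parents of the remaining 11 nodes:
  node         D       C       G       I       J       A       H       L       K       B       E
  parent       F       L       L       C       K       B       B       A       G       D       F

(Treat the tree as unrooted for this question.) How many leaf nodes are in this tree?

Exactly 4 nodes have a single neighbour: E, H, I, J.

4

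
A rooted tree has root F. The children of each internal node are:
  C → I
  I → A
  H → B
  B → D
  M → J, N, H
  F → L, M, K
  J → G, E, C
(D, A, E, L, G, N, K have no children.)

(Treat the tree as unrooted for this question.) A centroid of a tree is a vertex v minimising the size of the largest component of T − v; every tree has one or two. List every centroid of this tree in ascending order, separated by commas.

Delete M: the remaining components have sizes 6, 3, 3, 1. Max 6 ≤ 7, so M is a centroid.
Every other node leaves some component of size > 7, so the centroid is unique.

M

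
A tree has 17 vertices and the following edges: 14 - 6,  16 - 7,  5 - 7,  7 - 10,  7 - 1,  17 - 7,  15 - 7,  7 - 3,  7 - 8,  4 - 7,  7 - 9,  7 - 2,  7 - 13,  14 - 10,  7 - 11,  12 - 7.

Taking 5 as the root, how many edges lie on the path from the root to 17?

2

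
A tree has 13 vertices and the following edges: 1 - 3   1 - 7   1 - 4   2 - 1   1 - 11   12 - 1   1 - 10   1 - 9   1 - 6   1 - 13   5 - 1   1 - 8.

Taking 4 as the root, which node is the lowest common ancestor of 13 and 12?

1

Ancestors of 13 (toward the root): 13, 1, 4.
Ancestors of 12: 12, 1, 4.
The deepest node appearing in both lists is 1.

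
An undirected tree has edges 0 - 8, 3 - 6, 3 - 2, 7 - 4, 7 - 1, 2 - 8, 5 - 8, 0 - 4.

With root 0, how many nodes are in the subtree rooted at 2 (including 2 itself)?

2's subtree: {2, 3, 6}, size 3.

3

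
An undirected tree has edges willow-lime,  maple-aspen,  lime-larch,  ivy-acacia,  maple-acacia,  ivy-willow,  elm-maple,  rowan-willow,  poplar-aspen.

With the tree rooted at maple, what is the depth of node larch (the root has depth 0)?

5

Climbing from larch to the root: larch – lime – willow – ivy – acacia – maple. That's 5 steps.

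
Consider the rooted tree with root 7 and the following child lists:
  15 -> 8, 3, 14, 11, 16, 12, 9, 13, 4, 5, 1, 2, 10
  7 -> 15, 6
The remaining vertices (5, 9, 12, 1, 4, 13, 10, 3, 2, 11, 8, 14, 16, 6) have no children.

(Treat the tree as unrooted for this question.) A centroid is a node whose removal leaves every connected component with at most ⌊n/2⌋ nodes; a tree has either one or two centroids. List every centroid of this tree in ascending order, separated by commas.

15

If 15 is removed the pieces have sizes 2, 1, 1, 1, 1, 1, 1, 1, 1, 1, 1, 1, 1, 1, all ≤ ⌊16/2⌋ = 8.
Every other node leaves some component of size > 8, so the centroid is unique.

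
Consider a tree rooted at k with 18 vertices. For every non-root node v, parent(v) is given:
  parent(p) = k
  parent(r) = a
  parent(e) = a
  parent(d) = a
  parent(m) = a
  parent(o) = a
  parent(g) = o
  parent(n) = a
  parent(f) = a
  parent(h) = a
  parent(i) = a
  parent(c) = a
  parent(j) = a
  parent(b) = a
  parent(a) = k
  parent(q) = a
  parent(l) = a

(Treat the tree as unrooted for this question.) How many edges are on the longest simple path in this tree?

4

A longest path is p-k-a-o-g, with 4 edges.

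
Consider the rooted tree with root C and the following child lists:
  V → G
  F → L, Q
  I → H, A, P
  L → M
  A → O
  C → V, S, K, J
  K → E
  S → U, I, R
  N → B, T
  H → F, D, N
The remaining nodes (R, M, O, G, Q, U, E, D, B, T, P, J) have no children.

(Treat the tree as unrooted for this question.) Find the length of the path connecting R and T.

R - S - I - H - N - T: 5 edges.

5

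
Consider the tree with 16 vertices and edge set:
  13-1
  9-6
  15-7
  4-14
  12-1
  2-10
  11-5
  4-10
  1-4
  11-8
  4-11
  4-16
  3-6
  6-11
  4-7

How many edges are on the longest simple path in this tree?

Starting from 9, a farthest node is 2 at distance 5.
One longest path: 9 - 6 - 11 - 4 - 10 - 2.
So the diameter is 5.

5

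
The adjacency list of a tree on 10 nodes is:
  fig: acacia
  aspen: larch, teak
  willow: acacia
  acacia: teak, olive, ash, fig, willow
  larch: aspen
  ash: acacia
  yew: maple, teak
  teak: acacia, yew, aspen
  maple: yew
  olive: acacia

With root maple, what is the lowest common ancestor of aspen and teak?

teak

Path aspen→root: aspen teak yew maple; path teak→root: teak yew maple.
First common node: teak.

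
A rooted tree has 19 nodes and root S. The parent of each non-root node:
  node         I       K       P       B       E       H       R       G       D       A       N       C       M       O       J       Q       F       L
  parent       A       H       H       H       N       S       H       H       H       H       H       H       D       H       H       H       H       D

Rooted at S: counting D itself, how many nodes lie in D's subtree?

3

D's subtree: {D, L, M}, size 3.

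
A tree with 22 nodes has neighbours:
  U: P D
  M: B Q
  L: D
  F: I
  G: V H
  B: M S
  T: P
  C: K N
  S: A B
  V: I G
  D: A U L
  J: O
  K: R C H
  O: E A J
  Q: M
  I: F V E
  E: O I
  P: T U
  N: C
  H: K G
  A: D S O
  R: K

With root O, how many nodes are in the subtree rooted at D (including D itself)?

5

D's subtree: {D, L, U, P, T}, size 5.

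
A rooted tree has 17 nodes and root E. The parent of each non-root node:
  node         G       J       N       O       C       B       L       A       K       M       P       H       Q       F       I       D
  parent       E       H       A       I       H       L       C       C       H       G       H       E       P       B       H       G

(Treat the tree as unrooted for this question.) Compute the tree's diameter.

7

Starting from F, a farthest node is M at distance 7.
One longest path: F – B – L – C – H – E – G – M.
So the diameter is 7.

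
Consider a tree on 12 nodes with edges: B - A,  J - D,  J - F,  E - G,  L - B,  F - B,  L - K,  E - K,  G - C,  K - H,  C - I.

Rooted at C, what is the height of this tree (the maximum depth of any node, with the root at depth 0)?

8

The longest root-to-leaf path is C–G–E–K–L–B–F–J–D (8 edges).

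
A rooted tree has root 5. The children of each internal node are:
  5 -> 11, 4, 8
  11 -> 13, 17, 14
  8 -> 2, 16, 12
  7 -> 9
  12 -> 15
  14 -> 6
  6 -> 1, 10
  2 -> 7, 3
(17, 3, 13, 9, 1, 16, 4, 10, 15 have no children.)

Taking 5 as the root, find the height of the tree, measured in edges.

4

A deepest node is 9, reached by 5–8–2–7–9.
That path has 4 edges, so the height is 4.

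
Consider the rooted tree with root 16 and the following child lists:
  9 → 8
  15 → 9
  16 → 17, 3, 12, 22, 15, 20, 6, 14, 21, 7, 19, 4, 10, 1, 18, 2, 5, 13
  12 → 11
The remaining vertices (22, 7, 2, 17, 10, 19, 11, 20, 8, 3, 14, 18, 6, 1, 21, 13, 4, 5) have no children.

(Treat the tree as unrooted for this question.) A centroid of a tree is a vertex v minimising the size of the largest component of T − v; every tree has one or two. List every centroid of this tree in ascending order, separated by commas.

If 16 is removed the pieces have sizes 3, 2, 1, 1, 1, 1, 1, 1, 1, 1, 1, 1, 1, 1, 1, 1, 1, 1, all ≤ ⌊22/2⌋ = 11.
Every other node leaves some component of size > 11, so the centroid is unique.

16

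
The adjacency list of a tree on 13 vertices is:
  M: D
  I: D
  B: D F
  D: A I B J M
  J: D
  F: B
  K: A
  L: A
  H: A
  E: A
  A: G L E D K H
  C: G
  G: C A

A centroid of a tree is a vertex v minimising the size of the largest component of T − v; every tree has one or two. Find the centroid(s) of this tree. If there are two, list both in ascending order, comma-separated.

If A is removed the pieces have sizes 6, 2, 1, 1, 1, 1, all ≤ ⌊13/2⌋ = 6.
Every other node leaves some component of size > 6, so the centroid is unique.

A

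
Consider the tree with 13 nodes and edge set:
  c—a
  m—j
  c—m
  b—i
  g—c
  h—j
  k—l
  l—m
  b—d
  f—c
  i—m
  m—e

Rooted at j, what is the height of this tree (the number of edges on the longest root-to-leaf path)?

4

The longest root-to-leaf path is j–m–i–b–d (4 edges).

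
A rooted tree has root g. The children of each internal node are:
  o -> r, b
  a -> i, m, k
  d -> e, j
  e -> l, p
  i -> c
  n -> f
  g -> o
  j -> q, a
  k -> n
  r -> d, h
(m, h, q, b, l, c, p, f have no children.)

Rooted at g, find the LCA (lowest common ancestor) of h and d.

r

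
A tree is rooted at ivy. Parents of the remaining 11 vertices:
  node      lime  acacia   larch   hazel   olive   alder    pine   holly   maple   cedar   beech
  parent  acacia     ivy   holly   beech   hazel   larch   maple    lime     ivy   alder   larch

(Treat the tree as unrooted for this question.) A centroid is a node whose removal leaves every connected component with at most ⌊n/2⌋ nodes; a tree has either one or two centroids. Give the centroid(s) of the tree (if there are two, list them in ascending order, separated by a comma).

holly, larch

If larch is removed the pieces have sizes 6, 3, 2, all ≤ ⌊12/2⌋ = 6.
Its neighbour holly also leaves a largest component of size 6, so both are centroids.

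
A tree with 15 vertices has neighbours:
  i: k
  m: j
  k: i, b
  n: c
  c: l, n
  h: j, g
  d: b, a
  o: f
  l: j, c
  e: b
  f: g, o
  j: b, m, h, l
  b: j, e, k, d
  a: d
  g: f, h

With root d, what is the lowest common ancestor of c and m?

Path c→root: c l j b d; path m→root: m j b d.
First common node: j.

j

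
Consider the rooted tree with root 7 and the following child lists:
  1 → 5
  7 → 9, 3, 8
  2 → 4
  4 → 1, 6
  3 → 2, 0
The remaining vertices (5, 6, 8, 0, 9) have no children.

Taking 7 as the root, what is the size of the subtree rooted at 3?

7

3's subtree: {3, 2, 0, 4, 1, 6, 5}, size 7.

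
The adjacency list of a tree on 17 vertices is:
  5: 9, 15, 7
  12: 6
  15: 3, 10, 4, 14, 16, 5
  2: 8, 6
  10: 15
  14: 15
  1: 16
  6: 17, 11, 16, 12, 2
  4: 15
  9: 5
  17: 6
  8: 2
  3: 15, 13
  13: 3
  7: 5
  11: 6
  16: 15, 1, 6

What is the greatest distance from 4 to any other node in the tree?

A farthest node from 4 is 8.
The path 4 – 15 – 16 – 6 – 2 – 8 has 5 edges.

5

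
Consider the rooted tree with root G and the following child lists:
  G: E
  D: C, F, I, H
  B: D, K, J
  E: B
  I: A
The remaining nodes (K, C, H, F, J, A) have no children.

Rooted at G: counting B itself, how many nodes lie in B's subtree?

9

B's subtree: {B, D, J, K, F, I, C, H, A}, size 9.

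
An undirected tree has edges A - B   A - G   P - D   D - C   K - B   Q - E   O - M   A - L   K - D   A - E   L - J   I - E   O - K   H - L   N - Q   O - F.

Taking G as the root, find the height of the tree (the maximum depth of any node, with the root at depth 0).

F sits deepest: G → A → B → K → O → F — 5 edges from the root.

5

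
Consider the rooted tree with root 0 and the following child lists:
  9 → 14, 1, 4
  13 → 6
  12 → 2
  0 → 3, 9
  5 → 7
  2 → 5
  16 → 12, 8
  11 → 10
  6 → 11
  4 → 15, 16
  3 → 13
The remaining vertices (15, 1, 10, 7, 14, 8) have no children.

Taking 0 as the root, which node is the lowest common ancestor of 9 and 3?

0

Ancestors of 9 (toward the root): 9, 0.
Ancestors of 3: 3, 0.
The deepest node appearing in both lists is 0.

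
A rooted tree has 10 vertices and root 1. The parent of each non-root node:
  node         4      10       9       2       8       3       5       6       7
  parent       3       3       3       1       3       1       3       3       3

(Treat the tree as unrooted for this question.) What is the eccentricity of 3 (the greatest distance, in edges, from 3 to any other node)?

2

Distances from 3 peak at 2, attained at 2.
3-1-2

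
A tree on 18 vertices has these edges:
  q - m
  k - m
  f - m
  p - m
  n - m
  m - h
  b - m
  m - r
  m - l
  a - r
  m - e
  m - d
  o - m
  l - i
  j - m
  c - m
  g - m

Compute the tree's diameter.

4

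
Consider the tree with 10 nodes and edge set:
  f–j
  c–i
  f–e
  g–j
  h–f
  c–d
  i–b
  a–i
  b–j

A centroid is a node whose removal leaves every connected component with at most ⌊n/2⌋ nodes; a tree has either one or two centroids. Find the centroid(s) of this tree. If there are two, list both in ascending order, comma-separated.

Delete b: the remaining components have sizes 5, 4. Max 5 ≤ 5, so b is a centroid.
Its neighbour j also leaves a largest component of size 5, so both are centroids.

b, j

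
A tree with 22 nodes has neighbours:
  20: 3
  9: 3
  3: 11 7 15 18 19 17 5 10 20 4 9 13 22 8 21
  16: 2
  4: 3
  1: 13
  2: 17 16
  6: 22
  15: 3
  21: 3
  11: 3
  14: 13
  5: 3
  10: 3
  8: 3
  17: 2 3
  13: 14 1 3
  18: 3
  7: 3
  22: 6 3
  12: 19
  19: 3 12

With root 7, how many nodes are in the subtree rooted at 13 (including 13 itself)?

3

Descendants of 13 (including itself): 13, 1, 14. That's 3.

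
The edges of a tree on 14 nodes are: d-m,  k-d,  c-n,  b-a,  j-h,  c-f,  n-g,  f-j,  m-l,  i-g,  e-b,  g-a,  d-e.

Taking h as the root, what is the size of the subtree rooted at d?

4

d's subtree: {d, m, k, l}, size 4.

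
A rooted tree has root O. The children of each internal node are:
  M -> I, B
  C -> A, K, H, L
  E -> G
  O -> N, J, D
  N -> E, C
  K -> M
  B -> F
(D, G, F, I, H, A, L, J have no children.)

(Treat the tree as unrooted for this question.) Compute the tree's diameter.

A longest path is J–O–N–C–K–M–B–F, with 7 edges.

7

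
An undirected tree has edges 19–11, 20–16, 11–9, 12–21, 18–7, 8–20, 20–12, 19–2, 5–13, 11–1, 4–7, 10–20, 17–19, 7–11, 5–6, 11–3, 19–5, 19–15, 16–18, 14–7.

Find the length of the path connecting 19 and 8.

19 – 11 – 7 – 18 – 16 – 20 – 8: 6 edges.

6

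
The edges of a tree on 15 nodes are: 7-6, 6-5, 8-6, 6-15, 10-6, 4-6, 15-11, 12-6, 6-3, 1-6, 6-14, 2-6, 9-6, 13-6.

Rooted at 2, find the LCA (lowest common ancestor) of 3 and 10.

6

3's ancestor chain is 3, 6, 2 and 10's is 10, 6, 2; they first meet at 6.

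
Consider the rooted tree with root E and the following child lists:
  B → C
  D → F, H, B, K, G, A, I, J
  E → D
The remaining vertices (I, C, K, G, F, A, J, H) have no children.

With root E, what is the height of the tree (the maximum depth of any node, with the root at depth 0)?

3

A deepest node is C, reached by E – D – B – C.
That path has 3 edges, so the height is 3.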